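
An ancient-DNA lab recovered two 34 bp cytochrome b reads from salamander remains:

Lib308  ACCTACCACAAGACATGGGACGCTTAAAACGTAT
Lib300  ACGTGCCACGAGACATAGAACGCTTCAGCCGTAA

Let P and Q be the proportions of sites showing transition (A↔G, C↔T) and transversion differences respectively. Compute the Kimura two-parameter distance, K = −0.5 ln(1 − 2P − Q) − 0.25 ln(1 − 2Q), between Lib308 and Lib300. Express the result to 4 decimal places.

0.3324

Differing sites — 3:C/G (Tv); 5:A/G (Ti); 10:A/G (Ti); 17:G/A (Ti); 19:G/A (Ti); 26:A/C (Tv); 28:A/G (Ti); 29:A/C (Tv); 34:T/A (Tv).
Of the 9 differences, 5 transitions and 4 transversions over 34 sites: P = 5/34 = 0.147059, Q = 4/34 = 0.117647.
d = −0.5·ln(0.588235) − 0.25·ln(0.764706) = −0.5·(-0.530629) − 0.25·(-0.268264) = 0.3324.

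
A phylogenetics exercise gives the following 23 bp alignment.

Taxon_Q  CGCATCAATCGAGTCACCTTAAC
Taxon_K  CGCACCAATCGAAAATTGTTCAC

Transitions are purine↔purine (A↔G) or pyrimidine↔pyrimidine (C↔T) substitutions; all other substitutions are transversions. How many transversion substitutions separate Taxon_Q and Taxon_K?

5

Differing sites — 5:T/C (Ti); 13:G/A (Ti); 14:T/A (Tv); 15:C/A (Tv); 16:A/T (Tv); 17:C/T (Ti); 18:C/G (Tv); 21:A/C (Tv).
Of the 8 differences, 3 transitions and 5 transversions, so the answer is 5.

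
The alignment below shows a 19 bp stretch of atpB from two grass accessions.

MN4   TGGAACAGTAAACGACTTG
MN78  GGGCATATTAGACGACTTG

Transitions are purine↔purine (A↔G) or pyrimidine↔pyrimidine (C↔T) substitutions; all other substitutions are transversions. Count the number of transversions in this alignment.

3

Differing sites — 1:T/G (Tv); 4:A/C (Tv); 6:C/T (Ti); 8:G/T (Tv); 11:A/G (Ti).
Of the 5 differences, 2 transitions and 3 transversions, so the answer is 3.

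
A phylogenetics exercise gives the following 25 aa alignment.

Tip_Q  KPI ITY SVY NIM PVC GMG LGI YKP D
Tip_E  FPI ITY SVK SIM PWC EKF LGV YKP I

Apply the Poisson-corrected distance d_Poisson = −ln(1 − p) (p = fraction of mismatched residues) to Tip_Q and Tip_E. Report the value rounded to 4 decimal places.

The sequences differ at positions 1 (K/F), 9 (Y/K), 10 (N/S), 14 (V/W), 16 (G/E), 17 (M/K), 18 (G/F), 21 (I/V), 25 (D/I).
p = 9/25 = 0.360000.
d = −ln(1 − 0.360000) = −ln(0.640000) = 0.4463.

0.4463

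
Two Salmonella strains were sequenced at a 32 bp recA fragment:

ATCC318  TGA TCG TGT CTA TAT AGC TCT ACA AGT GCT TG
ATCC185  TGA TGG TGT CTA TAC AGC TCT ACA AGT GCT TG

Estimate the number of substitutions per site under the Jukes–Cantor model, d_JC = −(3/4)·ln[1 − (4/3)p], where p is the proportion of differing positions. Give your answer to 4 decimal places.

The sequences differ at positions 5 (C/G), 15 (T/C).
p = 2/32 = 0.062500.
d = −0.75 · ln(1 − (4/3)·0.062500) = −0.75 · ln(0.916667) = −0.75 · (-0.087011) = 0.0653.

0.0653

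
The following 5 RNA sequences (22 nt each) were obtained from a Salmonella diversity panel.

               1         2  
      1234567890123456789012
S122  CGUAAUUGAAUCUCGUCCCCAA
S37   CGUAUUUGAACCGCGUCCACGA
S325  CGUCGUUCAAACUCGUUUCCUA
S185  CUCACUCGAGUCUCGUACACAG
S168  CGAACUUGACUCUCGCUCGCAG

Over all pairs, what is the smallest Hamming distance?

Pairwise Hamming distances:
  S122 vs S37: 5
  S122 vs S325: 7
  S122 vs S185: 8
  S122 vs S168: 7
  S37 vs S325: 9
  S37 vs S185: 10
  S37 vs S168: 10
  S325 vs S185: 13
  S325 vs S168: 11
  S185 vs S168: 7
The smallest is 5, between S122 and S37.

5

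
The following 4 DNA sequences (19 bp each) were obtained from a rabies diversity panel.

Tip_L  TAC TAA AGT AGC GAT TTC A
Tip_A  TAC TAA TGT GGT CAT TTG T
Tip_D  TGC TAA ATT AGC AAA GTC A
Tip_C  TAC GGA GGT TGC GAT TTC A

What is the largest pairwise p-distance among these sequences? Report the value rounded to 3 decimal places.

0.526

Pairwise Hamming distances:
  Tip_L vs Tip_A: 6
  Tip_L vs Tip_D: 5
  Tip_L vs Tip_C: 4
  Tip_A vs Tip_D: 10
  Tip_A vs Tip_C: 8
  Tip_D vs Tip_C: 9
The largest is 10 mismatches, between Tip_A and Tip_D; p = 10/19 = 0.526.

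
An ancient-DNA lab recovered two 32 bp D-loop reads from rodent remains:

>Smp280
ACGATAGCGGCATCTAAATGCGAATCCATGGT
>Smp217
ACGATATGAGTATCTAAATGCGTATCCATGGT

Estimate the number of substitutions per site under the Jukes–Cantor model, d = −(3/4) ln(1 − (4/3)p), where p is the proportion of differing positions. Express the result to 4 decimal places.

Differing sites — 7:G/T; 8:C/G; 9:G/A; 11:C/T; 23:A/T.
p = 5/32 = 0.156250.
d = −0.75 · ln(1 − (4/3)·0.156250) = −0.75 · ln(0.791667) = −0.75 · (-0.233614) = 0.1752.

0.1752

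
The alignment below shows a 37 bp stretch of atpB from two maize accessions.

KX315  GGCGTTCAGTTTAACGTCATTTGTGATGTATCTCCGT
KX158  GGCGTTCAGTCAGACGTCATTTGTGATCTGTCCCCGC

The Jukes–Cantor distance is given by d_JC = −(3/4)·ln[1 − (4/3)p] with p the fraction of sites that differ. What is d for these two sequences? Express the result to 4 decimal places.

0.2180

Differing sites — 11:T/C; 12:T/A; 13:A/G; 28:G/C; 30:A/G; 33:T/C; 37:T/C.
p = 7/37 = 0.189189.
d = −0.75 · ln(1 − (4/3)·0.189189) = −0.75 · ln(0.747748) = −0.75 · (-0.290689) = 0.2180.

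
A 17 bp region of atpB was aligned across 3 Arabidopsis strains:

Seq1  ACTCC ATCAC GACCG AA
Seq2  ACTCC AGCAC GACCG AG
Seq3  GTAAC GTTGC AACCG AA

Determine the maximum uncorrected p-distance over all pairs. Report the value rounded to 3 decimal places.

Pairwise Hamming distances:
  Seq1 vs Seq2: 2
  Seq1 vs Seq3: 8
  Seq2 vs Seq3: 10
The largest is 10 mismatches, between Seq2 and Seq3; p = 10/17 = 0.588.

0.588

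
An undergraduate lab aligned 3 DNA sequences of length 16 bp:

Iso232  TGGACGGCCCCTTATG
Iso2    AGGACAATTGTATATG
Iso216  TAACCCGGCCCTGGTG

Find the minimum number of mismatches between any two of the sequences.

Pairwise Hamming distances:
  Iso232 vs Iso2: 8
  Iso232 vs Iso216: 7
  Iso2 vs Iso216: 13
The smallest is 7, between Iso232 and Iso216.

7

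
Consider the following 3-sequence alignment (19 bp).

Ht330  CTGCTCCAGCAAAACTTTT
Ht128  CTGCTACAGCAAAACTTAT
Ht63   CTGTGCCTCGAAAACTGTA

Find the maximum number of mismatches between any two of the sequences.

9

Pairwise Hamming distances:
  Ht330 vs Ht128: 2
  Ht330 vs Ht63: 7
  Ht128 vs Ht63: 9
The largest is 9, between Ht128 and Ht63.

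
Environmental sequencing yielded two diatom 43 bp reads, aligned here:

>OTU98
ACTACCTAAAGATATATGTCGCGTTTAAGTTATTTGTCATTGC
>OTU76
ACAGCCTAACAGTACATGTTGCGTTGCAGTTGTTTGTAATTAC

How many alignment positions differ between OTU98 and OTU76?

Mismatches occur at site 3 (T→A), site 4 (A→G), site 10 (A→C), site 11 (G→A), site 12 (A→G), site 15 (T→C), site 20 (C→T), site 26 (T→G), site 27 (A→C), site 32 (A→G), site 38 (C→A), site 42 (G→A).
That gives 12 mismatches out of 43 aligned sites, so the Hamming distance is 12.

12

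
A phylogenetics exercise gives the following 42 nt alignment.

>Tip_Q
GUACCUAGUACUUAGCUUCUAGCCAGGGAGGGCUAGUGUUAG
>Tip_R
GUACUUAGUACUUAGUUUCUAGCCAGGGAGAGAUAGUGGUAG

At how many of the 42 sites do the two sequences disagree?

5

Mismatches occur at site 5 (C→U), site 16 (C→U), site 31 (G→A), site 33 (C→A), site 39 (U→G).
That gives 5 mismatches out of 42 aligned sites, so the Hamming distance is 5.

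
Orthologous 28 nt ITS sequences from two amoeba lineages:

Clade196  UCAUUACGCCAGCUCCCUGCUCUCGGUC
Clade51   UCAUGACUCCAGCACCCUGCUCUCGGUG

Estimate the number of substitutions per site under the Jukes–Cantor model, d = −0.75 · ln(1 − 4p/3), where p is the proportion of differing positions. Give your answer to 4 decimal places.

0.1585

Mismatches occur at site 5 (U↔G), site 8 (G↔U), site 14 (U↔A), site 28 (C↔G).
p = 4/28 = 0.142857.
d = −0.75 · ln(1 − (4/3)·0.142857) = −0.75 · ln(0.809524) = −0.75 · (-0.211309) = 0.1585.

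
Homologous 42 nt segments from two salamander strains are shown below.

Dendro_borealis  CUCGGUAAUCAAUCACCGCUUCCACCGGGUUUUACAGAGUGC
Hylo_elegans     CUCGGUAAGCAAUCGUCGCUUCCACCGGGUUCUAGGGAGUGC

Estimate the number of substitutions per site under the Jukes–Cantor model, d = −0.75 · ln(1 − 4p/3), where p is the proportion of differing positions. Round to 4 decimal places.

0.1585

The sequences differ at positions 9 (U/G), 15 (A/G), 16 (C/U), 32 (U/C), 35 (C/G), 36 (A/G).
p = 6/42 = 0.142857.
d = −0.75 · ln(1 − (4/3)·0.142857) = −0.75 · ln(0.809524) = −0.75 · (-0.211309) = 0.1585.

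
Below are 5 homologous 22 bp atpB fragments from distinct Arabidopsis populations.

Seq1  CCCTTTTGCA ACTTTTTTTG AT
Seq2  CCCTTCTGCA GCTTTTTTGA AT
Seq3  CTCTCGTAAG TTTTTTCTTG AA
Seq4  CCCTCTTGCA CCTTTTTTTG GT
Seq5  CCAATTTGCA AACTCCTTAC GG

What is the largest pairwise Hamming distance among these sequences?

18

Pairwise Hamming distances:
  Seq1 vs Seq2: 4
  Seq1 vs Seq3: 10
  Seq1 vs Seq4: 3
  Seq1 vs Seq5: 10
  Seq2 vs Seq3: 12
  Seq2 vs Seq4: 6
  Seq2 vs Seq5: 12
  Seq3 vs Seq4: 10
  Seq3 vs Seq5: 18
  Seq4 vs Seq5: 11
The largest is 18, between Seq3 and Seq5.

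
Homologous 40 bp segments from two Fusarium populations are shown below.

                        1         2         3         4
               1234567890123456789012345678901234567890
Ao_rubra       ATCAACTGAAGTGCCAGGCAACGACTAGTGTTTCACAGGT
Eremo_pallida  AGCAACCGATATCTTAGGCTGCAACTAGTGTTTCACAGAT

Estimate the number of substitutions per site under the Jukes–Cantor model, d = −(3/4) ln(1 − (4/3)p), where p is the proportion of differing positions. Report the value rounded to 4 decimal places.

0.3426

Mismatches occur at site 2 (T↔G), site 7 (T↔C), site 10 (A↔T), site 11 (G↔A), site 13 (G↔C), site 14 (C↔T), site 15 (C↔T), site 20 (A↔T), site 21 (A↔G), site 23 (G↔A), site 39 (G↔A).
p = 11/40 = 0.275000.
d = −0.75 · ln(1 − (4/3)·0.275000) = −0.75 · ln(0.633333) = −0.75 · (-0.456759) = 0.3426.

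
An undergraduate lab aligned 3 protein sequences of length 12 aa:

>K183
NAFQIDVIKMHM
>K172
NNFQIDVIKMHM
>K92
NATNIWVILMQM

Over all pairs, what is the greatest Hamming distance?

6

Pairwise Hamming distances:
  K183 vs K172: 1
  K183 vs K92: 5
  K172 vs K92: 6
The largest is 6, between K172 and K92.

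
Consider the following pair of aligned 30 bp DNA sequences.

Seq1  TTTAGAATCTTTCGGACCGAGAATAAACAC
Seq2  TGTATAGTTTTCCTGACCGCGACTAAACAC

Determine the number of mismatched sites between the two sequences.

8

Mismatches occur at site 2 (T↔G), site 5 (G↔T), site 7 (A↔G), site 9 (C↔T), site 12 (T↔C), site 14 (G↔T), site 20 (A↔C), site 23 (A↔C).
That gives 8 mismatches out of 30 aligned sites, so the Hamming distance is 8.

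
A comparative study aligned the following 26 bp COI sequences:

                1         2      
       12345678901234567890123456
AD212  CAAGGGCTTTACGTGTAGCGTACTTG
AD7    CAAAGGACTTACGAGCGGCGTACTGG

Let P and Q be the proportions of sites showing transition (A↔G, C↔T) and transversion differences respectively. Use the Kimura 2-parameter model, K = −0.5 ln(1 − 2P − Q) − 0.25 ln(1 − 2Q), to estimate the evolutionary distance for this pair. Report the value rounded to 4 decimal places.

0.3406

Mismatches occur at site 4 (G/A, transition), site 7 (C/A, transversion), site 8 (T/C, transition), site 14 (T/A, transversion), site 16 (T/C, transition), site 17 (A/G, transition), site 25 (T/G, transversion).
Of the 7 differences, 4 transitions and 3 transversions over 26 sites: P = 4/26 = 0.153846, Q = 3/26 = 0.115385.
d = −0.5·ln(0.576923) − 0.25·ln(0.769230) = −0.5·(-0.550046) − 0.25·(-0.262365) = 0.3406.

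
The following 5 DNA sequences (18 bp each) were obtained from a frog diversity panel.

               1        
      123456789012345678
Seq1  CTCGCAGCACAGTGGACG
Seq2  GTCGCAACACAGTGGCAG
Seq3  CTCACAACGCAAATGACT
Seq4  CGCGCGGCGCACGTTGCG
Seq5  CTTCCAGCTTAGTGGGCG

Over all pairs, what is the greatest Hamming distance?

Pairwise Hamming distances:
  Seq1 vs Seq2: 4
  Seq1 vs Seq3: 7
  Seq1 vs Seq4: 8
  Seq1 vs Seq5: 5
  Seq2 vs Seq3: 9
  Seq2 vs Seq4: 11
  Seq2 vs Seq5: 8
  Seq3 vs Seq4: 9
  Seq3 vs Seq5: 10
  Seq4 vs Seq5: 10
The largest is 11, between Seq2 and Seq4.

11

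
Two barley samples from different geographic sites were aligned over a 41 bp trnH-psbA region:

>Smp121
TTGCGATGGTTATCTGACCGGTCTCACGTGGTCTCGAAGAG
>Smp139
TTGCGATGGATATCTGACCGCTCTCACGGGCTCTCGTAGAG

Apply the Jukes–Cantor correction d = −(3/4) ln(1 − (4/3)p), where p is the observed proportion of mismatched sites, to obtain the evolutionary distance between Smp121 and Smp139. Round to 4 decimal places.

0.1331

Mismatches occur at site 10 (T↔A), site 21 (G↔C), site 29 (T↔G), site 31 (G↔C), site 37 (A↔T).
p = 5/41 = 0.121951.
d = −0.75 · ln(1 − (4/3)·0.121951) = −0.75 · ln(0.837399) = −0.75 · (-0.177455) = 0.1331.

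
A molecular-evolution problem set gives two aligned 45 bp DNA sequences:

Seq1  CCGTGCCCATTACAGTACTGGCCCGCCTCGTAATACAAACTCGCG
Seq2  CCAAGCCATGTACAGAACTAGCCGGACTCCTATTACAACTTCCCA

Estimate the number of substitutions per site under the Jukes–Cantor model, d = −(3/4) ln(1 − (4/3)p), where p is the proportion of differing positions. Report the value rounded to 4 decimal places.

Mismatches occur at site 3 (G↔A), site 4 (T↔A), site 8 (C↔A), site 9 (A↔T), site 10 (T↔G), site 16 (T↔A), site 20 (G↔A), site 24 (C↔G), site 26 (C↔A), site 30 (G↔C), site 33 (A↔T), site 39 (A↔C), site 40 (C↔T), site 43 (G↔C), site 45 (G↔A).
p = 15/45 = 0.333333.
d = −0.75 · ln(1 − (4/3)·0.333333) = −0.75 · ln(0.555556) = −0.75 · (-0.587786) = 0.4408.

0.4408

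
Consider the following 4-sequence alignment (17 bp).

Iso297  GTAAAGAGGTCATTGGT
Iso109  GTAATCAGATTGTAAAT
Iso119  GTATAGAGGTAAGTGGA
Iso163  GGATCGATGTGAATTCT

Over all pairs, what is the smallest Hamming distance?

4

Pairwise Hamming distances:
  Iso297 vs Iso109: 8
  Iso297 vs Iso119: 4
  Iso297 vs Iso163: 8
  Iso109 vs Iso119: 11
  Iso109 vs Iso163: 12
  Iso119 vs Iso163: 8
The smallest is 4, between Iso297 and Iso119.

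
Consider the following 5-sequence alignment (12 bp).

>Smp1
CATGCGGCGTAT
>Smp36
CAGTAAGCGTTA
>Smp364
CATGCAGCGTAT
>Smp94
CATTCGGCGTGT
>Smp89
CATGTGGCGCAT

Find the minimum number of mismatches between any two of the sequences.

Pairwise Hamming distances:
  Smp1 vs Smp36: 6
  Smp1 vs Smp364: 1
  Smp1 vs Smp94: 2
  Smp1 vs Smp89: 2
  Smp36 vs Smp364: 5
  Smp36 vs Smp94: 5
  Smp36 vs Smp89: 7
  Smp364 vs Smp94: 3
  Smp364 vs Smp89: 3
  Smp94 vs Smp89: 4
The smallest is 1, between Smp1 and Smp364.

1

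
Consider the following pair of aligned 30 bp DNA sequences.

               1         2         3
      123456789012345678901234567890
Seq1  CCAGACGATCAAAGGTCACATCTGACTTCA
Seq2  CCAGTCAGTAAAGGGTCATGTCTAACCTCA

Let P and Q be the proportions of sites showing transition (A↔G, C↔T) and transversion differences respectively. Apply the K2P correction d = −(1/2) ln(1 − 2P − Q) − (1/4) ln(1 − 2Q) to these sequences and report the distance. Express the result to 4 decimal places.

0.4168

The sequences differ at positions 5 (A/T, transversion), 7 (G/A, transition), 8 (A/G, transition), 10 (C/A, transversion), 13 (A/G, transition), 19 (C/T, transition), 20 (A/G, transition), 24 (G/A, transition), 27 (T/C, transition).
Of the 9 differences, 7 transitions and 2 transversions over 30 sites: P = 7/30 = 0.233333, Q = 2/30 = 0.066667.
d = −0.5·ln(0.466667) − 0.25·ln(0.866666) = −0.5·(-0.762139) − 0.25·(-0.143102) = 0.4168.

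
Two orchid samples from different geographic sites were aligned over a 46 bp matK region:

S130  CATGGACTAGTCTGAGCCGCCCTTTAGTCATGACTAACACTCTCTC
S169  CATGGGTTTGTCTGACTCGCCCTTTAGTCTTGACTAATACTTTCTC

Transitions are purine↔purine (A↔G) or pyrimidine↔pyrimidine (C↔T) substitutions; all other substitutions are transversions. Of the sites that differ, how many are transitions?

The sequences differ at positions 6 (A/G, transition), 7 (C/T, transition), 9 (A/T, transversion), 16 (G/C, transversion), 17 (C/T, transition), 30 (A/T, transversion), 38 (C/T, transition), 42 (C/T, transition).
Of the 8 differences, 5 transitions and 3 transversions, so the answer is 5.

5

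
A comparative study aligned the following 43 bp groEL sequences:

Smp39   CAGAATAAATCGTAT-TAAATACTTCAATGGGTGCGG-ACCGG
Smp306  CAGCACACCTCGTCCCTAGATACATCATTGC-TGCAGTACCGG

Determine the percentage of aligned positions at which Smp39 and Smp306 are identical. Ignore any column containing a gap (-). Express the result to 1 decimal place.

Excluding the 3 gap columns leaves 40 comparable sites.
The sequences differ at positions 4 (A/C), 6 (T/C), 8 (A/C), 9 (A/C), 14 (A/C), 15 (T/C), 19 (A/G), 24 (T/A), 28 (A/T), 31 (G/C), 36 (G/A).
29 of the 40 comparable sites match, so the percent identity is 29/40 × 100 = 72.5%.

72.5%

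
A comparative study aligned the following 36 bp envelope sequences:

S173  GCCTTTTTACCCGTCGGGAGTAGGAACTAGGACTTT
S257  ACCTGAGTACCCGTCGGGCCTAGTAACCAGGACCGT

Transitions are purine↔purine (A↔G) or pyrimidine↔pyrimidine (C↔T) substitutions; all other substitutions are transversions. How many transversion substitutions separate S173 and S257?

Mismatches occur at site 1 (G↔A, transition), site 5 (T↔G, transversion), site 6 (T↔A, transversion), site 7 (T↔G, transversion), site 19 (A↔C, transversion), site 20 (G↔C, transversion), site 24 (G↔T, transversion), site 28 (T↔C, transition), site 34 (T↔C, transition), site 35 (T↔G, transversion).
Of the 10 differences, 3 transitions and 7 transversions, so the answer is 7.

7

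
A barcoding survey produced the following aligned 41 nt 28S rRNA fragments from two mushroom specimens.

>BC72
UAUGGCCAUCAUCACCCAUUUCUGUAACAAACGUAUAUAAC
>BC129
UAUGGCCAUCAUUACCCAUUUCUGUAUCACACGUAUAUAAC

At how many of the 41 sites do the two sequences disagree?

3

Mismatches occur at site 13 (C↔U), site 27 (A↔U), site 30 (A↔C).
That gives 3 mismatches out of 41 aligned sites, so the Hamming distance is 3.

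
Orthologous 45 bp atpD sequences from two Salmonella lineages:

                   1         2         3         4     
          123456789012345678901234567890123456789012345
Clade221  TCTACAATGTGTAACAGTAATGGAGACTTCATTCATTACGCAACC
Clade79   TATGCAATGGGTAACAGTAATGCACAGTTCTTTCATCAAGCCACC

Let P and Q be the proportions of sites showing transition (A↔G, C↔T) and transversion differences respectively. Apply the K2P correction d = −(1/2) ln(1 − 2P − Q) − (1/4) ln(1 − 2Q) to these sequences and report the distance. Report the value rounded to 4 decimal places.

Differing sites — 2:C/A (Tv); 4:A/G (Ti); 10:T/G (Tv); 23:G/C (Tv); 25:G/C (Tv); 27:C/G (Tv); 31:A/T (Tv); 37:T/C (Ti); 39:C/A (Tv); 42:A/C (Tv).
Of the 10 differences, 2 transitions and 8 transversions over 45 sites: P = 2/45 = 0.044444, Q = 8/45 = 0.177778.
d = −0.5·ln(0.733334) − 0.25·ln(0.644444) = −0.5·(-0.310154) − 0.25·(-0.439367) = 0.2649.

0.2649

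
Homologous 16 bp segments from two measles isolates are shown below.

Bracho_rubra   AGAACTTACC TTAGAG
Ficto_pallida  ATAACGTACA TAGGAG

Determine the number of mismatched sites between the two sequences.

The sequences differ at positions 2 (G/T), 6 (T/G), 10 (C/A), 12 (T/A), 13 (A/G).
That gives 5 mismatches out of 16 aligned sites, so the Hamming distance is 5.

5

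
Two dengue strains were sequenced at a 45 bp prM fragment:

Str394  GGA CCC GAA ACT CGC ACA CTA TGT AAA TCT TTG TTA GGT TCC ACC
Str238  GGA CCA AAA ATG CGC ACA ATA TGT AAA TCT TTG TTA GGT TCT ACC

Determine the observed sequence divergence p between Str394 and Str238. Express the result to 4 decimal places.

Differing sites — 6:C/A; 7:G/A; 11:C/T; 12:T/G; 19:C/A; 42:C/T.
There are 6 differences over 45 sites, so p = 6/45 = 0.1333.

0.1333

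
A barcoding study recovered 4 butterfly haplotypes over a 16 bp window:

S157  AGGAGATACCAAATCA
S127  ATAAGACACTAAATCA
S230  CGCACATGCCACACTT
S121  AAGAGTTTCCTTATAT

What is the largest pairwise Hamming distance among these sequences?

11

Pairwise Hamming distances:
  S157 vs S127: 4
  S157 vs S230: 8
  S157 vs S121: 7
  S127 vs S230: 11
  S127 vs S121: 10
  S230 vs S121: 10
The largest is 11, between S127 and S230.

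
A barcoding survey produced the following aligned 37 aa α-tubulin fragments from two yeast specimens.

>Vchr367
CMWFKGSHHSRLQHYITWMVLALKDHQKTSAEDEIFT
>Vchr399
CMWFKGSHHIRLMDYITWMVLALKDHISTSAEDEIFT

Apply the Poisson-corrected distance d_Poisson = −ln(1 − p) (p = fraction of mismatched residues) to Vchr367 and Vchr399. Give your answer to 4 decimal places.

Mismatches occur at site 10 (S/I), site 13 (Q/M), site 14 (H/D), site 27 (Q/I), site 28 (K/S).
p = 5/37 = 0.135135.
d = −ln(1 − 0.135135) = −ln(0.864865) = 0.1452.

0.1452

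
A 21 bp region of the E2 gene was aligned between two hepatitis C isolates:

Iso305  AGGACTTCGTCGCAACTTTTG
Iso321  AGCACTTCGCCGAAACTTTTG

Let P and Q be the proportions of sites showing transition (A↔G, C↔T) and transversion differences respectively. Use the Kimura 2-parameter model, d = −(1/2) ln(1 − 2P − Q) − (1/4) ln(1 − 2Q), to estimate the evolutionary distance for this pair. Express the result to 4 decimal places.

0.1585

Differing sites — 3:G/C (Tv); 10:T/C (Ti); 13:C/A (Tv).
Of the 3 differences, 1 transition and 2 transversions over 21 sites: P = 1/21 = 0.047619, Q = 2/21 = 0.095238.
d = −0.5·ln(0.809524) − 0.25·ln(0.809524) = −0.5·(-0.211309) − 0.25·(-0.211309) = 0.1585.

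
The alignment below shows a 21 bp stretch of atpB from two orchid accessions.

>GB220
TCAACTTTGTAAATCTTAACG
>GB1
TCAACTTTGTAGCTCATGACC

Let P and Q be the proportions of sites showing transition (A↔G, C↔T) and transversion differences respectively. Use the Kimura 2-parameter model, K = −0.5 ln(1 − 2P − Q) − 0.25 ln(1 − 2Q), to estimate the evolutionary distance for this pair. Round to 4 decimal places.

0.2869

Differing sites — 12:A/G (Ti); 13:A/C (Tv); 16:T/A (Tv); 18:A/G (Ti); 21:G/C (Tv).
Of the 5 differences, 2 transitions and 3 transversions over 21 sites: P = 2/21 = 0.095238, Q = 3/21 = 0.142857.
d = −0.5·ln(0.666667) − 0.25·ln(0.714286) = −0.5·(-0.405465) − 0.25·(-0.336472) = 0.2869.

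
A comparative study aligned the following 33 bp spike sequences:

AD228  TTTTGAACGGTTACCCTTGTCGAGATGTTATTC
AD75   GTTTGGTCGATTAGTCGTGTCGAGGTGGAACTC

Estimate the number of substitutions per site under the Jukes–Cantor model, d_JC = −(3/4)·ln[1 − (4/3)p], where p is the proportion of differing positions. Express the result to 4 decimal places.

Mismatches occur at site 1 (T↔G), site 6 (A↔G), site 7 (A↔T), site 10 (G↔A), site 14 (C↔G), site 15 (C↔T), site 17 (T↔G), site 25 (A↔G), site 28 (T↔G), site 29 (T↔A), site 31 (T↔C).
p = 11/33 = 0.333333.
d = −0.75 · ln(1 − (4/3)·0.333333) = −0.75 · ln(0.555556) = −0.75 · (-0.587786) = 0.4408.

0.4408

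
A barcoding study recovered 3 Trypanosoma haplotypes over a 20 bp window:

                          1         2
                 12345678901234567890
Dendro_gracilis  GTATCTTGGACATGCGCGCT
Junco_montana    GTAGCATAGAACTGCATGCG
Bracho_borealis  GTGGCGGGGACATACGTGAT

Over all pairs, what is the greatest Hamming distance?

10

Pairwise Hamming distances:
  Dendro_gracilis vs Junco_montana: 8
  Dendro_gracilis vs Bracho_borealis: 7
  Junco_montana vs Bracho_borealis: 10
The largest is 10, between Junco_montana and Bracho_borealis.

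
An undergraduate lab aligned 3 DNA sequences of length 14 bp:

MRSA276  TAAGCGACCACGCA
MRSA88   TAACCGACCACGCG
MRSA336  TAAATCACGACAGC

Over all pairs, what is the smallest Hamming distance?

2

Pairwise Hamming distances:
  MRSA276 vs MRSA88: 2
  MRSA276 vs MRSA336: 7
  MRSA88 vs MRSA336: 7
The smallest is 2, between MRSA276 and MRSA88.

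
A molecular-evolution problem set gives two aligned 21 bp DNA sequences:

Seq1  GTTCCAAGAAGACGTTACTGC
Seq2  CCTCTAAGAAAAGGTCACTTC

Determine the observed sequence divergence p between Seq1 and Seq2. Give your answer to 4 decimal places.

0.3333

Differing sites — 1:G/C; 2:T/C; 5:C/T; 11:G/A; 13:C/G; 16:T/C; 20:G/T.
There are 7 differences over 21 sites, so p = 7/21 = 0.3333.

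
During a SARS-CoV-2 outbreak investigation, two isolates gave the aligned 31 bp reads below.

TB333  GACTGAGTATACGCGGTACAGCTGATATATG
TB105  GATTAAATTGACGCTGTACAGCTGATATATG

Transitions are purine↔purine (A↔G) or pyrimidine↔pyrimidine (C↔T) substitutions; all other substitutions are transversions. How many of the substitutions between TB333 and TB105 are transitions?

Differing sites — 3:C/T (Ti); 5:G/A (Ti); 7:G/A (Ti); 9:A/T (Tv); 10:T/G (Tv); 15:G/T (Tv).
Of the 6 differences, 3 transitions and 3 transversions, so the answer is 3.

3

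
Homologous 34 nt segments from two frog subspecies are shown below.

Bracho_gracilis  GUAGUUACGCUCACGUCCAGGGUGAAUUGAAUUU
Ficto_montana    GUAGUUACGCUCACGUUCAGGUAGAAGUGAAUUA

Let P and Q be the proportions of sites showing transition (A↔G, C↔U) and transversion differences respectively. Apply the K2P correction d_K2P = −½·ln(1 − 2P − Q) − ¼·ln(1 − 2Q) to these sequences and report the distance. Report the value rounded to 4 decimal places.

Differing sites — 17:C/U (Ti); 22:G/U (Tv); 23:U/A (Tv); 27:U/G (Tv); 34:U/A (Tv).
Of the 5 differences, 1 transition and 4 transversions over 34 sites: P = 1/34 = 0.029412, Q = 4/34 = 0.117647.
d = −0.5·ln(0.823529) − 0.25·ln(0.764706) = −0.5·(-0.194157) − 0.25·(-0.268264) = 0.1641.

0.1641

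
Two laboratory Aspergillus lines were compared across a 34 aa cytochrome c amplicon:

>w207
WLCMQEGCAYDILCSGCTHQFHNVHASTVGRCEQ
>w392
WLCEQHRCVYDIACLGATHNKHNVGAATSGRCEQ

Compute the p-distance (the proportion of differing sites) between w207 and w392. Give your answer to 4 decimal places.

Mismatches occur at site 4 (M→E), site 6 (E→H), site 7 (G→R), site 9 (A→V), site 13 (L→A), site 15 (S→L), site 17 (C→A), site 20 (Q→N), site 21 (F→K), site 25 (H→G), site 27 (S→A), site 29 (V→S).
There are 12 differences over 34 sites, so p = 12/34 = 0.3529.

0.3529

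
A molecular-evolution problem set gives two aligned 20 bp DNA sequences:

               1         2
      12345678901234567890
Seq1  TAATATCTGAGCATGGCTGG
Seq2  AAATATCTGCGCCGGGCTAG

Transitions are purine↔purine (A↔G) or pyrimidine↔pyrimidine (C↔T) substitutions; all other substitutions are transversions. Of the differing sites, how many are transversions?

4

The sequences differ at positions 1 (T/A, transversion), 10 (A/C, transversion), 13 (A/C, transversion), 14 (T/G, transversion), 19 (G/A, transition).
Of the 5 differences, 1 transition and 4 transversions, so the answer is 4.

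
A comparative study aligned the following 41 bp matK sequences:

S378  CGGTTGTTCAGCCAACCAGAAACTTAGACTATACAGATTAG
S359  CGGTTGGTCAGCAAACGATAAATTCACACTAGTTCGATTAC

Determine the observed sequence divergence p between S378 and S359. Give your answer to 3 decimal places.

Mismatches occur at site 7 (T→G), site 13 (C→A), site 17 (C→G), site 19 (G→T), site 23 (C→T), site 25 (T→C), site 27 (G→C), site 32 (T→G), site 33 (A→T), site 34 (C→T), site 35 (A→C), site 41 (G→C).
There are 12 differences over 41 sites, so p = 12/41 = 0.293.

0.293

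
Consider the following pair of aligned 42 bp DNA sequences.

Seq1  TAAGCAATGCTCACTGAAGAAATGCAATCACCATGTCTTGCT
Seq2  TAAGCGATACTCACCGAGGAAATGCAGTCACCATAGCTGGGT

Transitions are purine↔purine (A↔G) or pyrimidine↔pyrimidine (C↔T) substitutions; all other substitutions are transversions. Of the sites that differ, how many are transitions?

Differing sites — 6:A/G (Ti); 9:G/A (Ti); 15:T/C (Ti); 18:A/G (Ti); 27:A/G (Ti); 35:G/A (Ti); 36:T/G (Tv); 39:T/G (Tv); 41:C/G (Tv).
Of the 9 differences, 6 transitions and 3 transversions, so the answer is 6.

6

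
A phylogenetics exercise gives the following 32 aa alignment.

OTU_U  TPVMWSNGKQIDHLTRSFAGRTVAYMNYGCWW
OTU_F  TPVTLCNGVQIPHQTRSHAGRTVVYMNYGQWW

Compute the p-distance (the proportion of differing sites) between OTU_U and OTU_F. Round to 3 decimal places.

0.281

Differing sites — 4:M/T; 5:W/L; 6:S/C; 9:K/V; 12:D/P; 14:L/Q; 18:F/H; 24:A/V; 30:C/Q.
There are 9 differences over 32 sites, so p = 9/32 = 0.281.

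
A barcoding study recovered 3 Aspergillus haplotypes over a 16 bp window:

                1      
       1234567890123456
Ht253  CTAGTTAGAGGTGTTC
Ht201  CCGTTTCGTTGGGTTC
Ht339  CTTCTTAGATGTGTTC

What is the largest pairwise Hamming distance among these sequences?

Pairwise Hamming distances:
  Ht253 vs Ht201: 7
  Ht253 vs Ht339: 3
  Ht201 vs Ht339: 6
The largest is 7, between Ht253 and Ht201.

7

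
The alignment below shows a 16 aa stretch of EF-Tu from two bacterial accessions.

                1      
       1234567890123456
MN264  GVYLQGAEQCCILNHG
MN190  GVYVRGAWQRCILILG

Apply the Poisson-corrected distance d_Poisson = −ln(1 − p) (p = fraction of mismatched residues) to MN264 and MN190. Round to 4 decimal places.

Differing sites — 4:L/V; 5:Q/R; 8:E/W; 10:C/R; 14:N/I; 15:H/L.
p = 6/16 = 0.375000.
d = −ln(1 − 0.375000) = −ln(0.625000) = 0.4700.

0.4700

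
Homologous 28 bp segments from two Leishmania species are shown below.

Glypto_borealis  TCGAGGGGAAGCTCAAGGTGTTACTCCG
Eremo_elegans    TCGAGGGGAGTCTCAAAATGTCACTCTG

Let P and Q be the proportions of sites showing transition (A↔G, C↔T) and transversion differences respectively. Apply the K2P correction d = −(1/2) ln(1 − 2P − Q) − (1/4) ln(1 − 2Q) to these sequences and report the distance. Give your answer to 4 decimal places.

0.2680

Differing sites — 10:A/G (Ti); 11:G/T (Tv); 17:G/A (Ti); 18:G/A (Ti); 22:T/C (Ti); 27:C/T (Ti).
Of the 6 differences, 5 transitions and 1 transversion over 28 sites: P = 5/28 = 0.178571, Q = 1/28 = 0.035714.
d = −0.5·ln(0.607144) − 0.25·ln(0.928572) = −0.5·(-0.498989) − 0.25·(-0.074107) = 0.2680.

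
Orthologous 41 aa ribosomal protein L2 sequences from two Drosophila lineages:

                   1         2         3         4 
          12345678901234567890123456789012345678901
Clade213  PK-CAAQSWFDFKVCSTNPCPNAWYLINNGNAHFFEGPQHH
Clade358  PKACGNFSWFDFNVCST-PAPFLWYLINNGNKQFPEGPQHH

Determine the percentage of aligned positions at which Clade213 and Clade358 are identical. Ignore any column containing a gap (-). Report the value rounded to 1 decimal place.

Excluding the 2 gap columns leaves 39 comparable sites.
Mismatches occur at site 5 (A→G), site 6 (A→N), site 7 (Q→F), site 13 (K→N), site 20 (C→A), site 22 (N→F), site 23 (A→L), site 32 (A→K), site 33 (H→Q), site 35 (F→P).
29 of the 39 comparable sites match, so the percent identity is 29/39 × 100 = 74.4%.

74.4%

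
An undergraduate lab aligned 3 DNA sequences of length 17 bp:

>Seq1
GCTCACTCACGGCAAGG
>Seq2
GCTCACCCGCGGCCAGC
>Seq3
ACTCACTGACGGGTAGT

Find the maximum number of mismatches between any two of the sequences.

Pairwise Hamming distances:
  Seq1 vs Seq2: 4
  Seq1 vs Seq3: 5
  Seq2 vs Seq3: 7
The largest is 7, between Seq2 and Seq3.

7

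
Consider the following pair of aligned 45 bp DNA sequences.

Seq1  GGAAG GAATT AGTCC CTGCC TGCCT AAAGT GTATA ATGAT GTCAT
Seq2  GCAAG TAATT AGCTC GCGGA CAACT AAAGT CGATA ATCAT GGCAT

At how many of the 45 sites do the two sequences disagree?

15

Differing sites — 2:G/C; 6:G/T; 13:T/C; 14:C/T; 16:C/G; 17:T/C; 19:C/G; 20:C/A; 21:T/C; 22:G/A; 23:C/A; 31:G/C; 32:T/G; 38:G/C; 42:T/G.
That gives 15 mismatches out of 45 aligned sites, so the Hamming distance is 15.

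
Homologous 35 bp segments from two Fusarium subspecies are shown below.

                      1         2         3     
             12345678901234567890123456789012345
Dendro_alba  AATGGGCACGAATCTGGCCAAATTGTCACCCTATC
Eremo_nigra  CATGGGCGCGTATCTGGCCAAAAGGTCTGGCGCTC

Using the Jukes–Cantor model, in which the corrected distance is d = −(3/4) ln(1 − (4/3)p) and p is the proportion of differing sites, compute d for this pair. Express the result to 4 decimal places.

0.3597

Mismatches occur at site 1 (A↔C), site 8 (A↔G), site 11 (A↔T), site 23 (T↔A), site 24 (T↔G), site 28 (A↔T), site 29 (C↔G), site 30 (C↔G), site 32 (T↔G), site 33 (A↔C).
p = 10/35 = 0.285714.
d = −0.75 · ln(1 − (4/3)·0.285714) = −0.75 · ln(0.619048) = −0.75 · (-0.479572) = 0.3597.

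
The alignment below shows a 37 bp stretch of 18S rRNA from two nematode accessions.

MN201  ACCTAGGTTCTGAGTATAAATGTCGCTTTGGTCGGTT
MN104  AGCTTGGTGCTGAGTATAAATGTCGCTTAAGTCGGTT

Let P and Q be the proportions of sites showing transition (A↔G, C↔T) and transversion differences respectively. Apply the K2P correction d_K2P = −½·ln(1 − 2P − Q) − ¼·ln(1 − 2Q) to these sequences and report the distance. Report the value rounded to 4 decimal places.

0.1494

Mismatches occur at site 2 (C↔G, transversion), site 5 (A↔T, transversion), site 9 (T↔G, transversion), site 29 (T↔A, transversion), site 30 (G↔A, transition).
Of the 5 differences, 1 transition and 4 transversions over 37 sites: P = 1/37 = 0.027027, Q = 4/37 = 0.108108.
d = −0.5·ln(0.837838) − 0.25·ln(0.783784) = −0.5·(-0.176931) − 0.25·(-0.243622) = 0.1494.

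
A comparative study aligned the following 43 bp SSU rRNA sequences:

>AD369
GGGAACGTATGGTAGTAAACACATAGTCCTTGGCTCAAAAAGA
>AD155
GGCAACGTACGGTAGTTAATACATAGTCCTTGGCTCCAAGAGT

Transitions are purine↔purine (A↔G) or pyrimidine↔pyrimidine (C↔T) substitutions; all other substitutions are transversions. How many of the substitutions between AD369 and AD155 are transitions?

Mismatches occur at site 3 (G↔C, transversion), site 10 (T↔C, transition), site 17 (A↔T, transversion), site 20 (C↔T, transition), site 37 (A↔C, transversion), site 40 (A↔G, transition), site 43 (A↔T, transversion).
Of the 7 differences, 3 transitions and 4 transversions, so the answer is 3.

3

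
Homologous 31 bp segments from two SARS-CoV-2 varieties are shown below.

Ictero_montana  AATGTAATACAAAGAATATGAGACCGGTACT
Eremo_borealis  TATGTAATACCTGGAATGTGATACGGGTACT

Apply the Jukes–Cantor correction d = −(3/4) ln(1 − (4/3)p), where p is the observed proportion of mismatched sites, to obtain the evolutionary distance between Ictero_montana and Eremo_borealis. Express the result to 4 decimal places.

0.2687

Differing sites — 1:A/T; 11:A/C; 12:A/T; 13:A/G; 18:A/G; 22:G/T; 25:C/G.
p = 7/31 = 0.225806.
d = −0.75 · ln(1 − (4/3)·0.225806) = −0.75 · ln(0.698925) = −0.75 · (-0.358212) = 0.2687.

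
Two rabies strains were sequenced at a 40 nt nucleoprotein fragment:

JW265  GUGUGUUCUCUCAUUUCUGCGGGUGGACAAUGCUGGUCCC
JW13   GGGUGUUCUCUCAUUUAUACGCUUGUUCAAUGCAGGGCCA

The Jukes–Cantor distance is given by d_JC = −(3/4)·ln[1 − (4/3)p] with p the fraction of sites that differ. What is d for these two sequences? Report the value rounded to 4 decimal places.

0.3041

The sequences differ at positions 2 (U/G), 17 (C/A), 19 (G/A), 22 (G/C), 23 (G/U), 26 (G/U), 27 (A/U), 34 (U/A), 37 (U/G), 40 (C/A).
p = 10/40 = 0.250000.
d = −0.75 · ln(1 − (4/3)·0.250000) = −0.75 · ln(0.666667) = −0.75 · (-0.405465) = 0.3041.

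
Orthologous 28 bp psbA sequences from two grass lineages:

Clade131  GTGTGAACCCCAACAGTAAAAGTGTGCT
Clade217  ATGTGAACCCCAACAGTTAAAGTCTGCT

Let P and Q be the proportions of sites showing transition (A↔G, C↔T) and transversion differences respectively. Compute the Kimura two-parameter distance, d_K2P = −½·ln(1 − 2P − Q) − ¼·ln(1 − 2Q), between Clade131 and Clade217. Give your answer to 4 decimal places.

0.1156

Differing sites — 1:G/A (Ti); 18:A/T (Tv); 24:G/C (Tv).
Of the 3 differences, 1 transition and 2 transversions over 28 sites: P = 1/28 = 0.035714, Q = 2/28 = 0.071429.
d = −0.5·ln(0.857143) − 0.25·ln(0.857142) = −0.5·(-0.154151) − 0.25·(-0.154152) = 0.1156.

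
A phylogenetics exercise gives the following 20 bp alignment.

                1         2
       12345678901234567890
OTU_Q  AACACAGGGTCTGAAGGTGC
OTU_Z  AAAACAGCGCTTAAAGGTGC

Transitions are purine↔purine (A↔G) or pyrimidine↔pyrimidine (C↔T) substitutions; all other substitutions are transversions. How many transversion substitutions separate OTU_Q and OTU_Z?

The sequences differ at positions 3 (C/A, transversion), 8 (G/C, transversion), 10 (T/C, transition), 11 (C/T, transition), 13 (G/A, transition).
Of the 5 differences, 3 transitions and 2 transversions, so the answer is 2.

2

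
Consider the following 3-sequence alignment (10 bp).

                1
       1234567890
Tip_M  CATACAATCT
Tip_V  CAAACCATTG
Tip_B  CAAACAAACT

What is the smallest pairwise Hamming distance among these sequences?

Pairwise Hamming distances:
  Tip_M vs Tip_V: 4
  Tip_M vs Tip_B: 2
  Tip_V vs Tip_B: 4
The smallest is 2, between Tip_M and Tip_B.

2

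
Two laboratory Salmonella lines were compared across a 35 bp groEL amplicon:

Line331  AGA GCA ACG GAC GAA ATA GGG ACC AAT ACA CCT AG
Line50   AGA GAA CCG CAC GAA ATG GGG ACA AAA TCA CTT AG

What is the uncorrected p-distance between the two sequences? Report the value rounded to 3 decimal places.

0.229

Mismatches occur at site 5 (C→A), site 7 (A→C), site 10 (G→C), site 18 (A→G), site 24 (C→A), site 27 (T→A), site 28 (A→T), site 32 (C→T).
There are 8 differences over 35 sites, so p = 8/35 = 0.229.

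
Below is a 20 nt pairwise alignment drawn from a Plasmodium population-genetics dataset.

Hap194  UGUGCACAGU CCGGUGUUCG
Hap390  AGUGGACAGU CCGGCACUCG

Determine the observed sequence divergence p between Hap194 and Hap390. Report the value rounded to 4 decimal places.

0.2500

Differing sites — 1:U/A; 5:C/G; 15:U/C; 16:G/A; 17:U/C.
There are 5 differences over 20 sites, so p = 5/20 = 0.2500.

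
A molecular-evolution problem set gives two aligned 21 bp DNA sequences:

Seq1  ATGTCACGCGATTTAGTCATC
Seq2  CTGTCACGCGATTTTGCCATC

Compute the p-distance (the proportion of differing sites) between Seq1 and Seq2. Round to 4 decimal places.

0.1429

Mismatches occur at site 1 (A/C), site 15 (A/T), site 17 (T/C).
There are 3 differences over 21 sites, so p = 3/21 = 0.1429.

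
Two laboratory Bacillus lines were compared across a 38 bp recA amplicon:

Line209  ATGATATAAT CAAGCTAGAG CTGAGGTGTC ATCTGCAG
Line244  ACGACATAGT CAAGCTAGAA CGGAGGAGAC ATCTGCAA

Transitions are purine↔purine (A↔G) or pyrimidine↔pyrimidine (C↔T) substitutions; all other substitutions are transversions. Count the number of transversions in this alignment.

3

Mismatches occur at site 2 (T/C, transition), site 5 (T/C, transition), site 9 (A/G, transition), site 20 (G/A, transition), site 22 (T/G, transversion), site 27 (T/A, transversion), site 29 (T/A, transversion), site 38 (G/A, transition).
Of the 8 differences, 5 transitions and 3 transversions, so the answer is 3.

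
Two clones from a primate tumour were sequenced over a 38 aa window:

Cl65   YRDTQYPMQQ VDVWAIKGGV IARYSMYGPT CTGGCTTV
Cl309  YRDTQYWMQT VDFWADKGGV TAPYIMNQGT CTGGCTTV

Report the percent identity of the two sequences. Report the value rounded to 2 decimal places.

73.68%

The sequences differ at positions 7 (P/W), 10 (Q/T), 13 (V/F), 16 (I/D), 21 (I/T), 23 (R/P), 25 (S/I), 27 (Y/N), 28 (G/Q), 29 (P/G).
28 of the 38 sites match, so the percent identity is 28/38 × 100 = 73.68%.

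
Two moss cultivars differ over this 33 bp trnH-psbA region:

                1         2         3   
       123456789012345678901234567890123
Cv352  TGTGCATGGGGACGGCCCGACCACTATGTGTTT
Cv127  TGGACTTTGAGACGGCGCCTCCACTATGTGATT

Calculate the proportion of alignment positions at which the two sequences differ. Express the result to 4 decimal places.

The sequences differ at positions 3 (T/G), 4 (G/A), 6 (A/T), 8 (G/T), 10 (G/A), 17 (C/G), 19 (G/C), 20 (A/T), 31 (T/A).
There are 9 differences over 33 sites, so p = 9/33 = 0.2727.

0.2727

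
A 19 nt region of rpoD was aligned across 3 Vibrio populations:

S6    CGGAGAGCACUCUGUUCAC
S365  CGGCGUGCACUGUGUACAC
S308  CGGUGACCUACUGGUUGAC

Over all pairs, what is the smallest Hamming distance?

4

Pairwise Hamming distances:
  S6 vs S365: 4
  S6 vs S308: 8
  S365 vs S308: 10
The smallest is 4, between S6 and S365.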